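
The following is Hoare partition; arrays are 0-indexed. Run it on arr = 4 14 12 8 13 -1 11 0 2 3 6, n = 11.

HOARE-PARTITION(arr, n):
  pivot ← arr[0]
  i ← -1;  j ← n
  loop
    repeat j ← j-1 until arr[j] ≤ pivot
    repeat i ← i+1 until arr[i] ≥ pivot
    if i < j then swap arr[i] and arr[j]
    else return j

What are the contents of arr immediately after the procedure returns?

3 2 0 -1 13 8 11 12 14 4 6

pivot = arr[0] = 4; i = -1, j = 11
j→9 (arr[9]=3≤4), i→0 (arr[0]=4≥4); i<j, swap → 3 14 12 8 13 -1 11 0 2 4 6
j→8 (arr[8]=2≤4), i→1 (arr[1]=14≥4); i<j, swap → 3 2 12 8 13 -1 11 0 14 4 6
j→7 (arr[7]=0≤4), i→2 (arr[2]=12≥4); i<j, swap → 3 2 0 8 13 -1 11 12 14 4 6
j→5 (arr[5]=-1≤4), i→3 (arr[3]=8≥4); i<j, swap → 3 2 0 -1 13 8 11 12 14 4 6
j→3, i→4; i≥j, return j=3. arr = 3 2 0 -1 13 8 11 12 14 4 6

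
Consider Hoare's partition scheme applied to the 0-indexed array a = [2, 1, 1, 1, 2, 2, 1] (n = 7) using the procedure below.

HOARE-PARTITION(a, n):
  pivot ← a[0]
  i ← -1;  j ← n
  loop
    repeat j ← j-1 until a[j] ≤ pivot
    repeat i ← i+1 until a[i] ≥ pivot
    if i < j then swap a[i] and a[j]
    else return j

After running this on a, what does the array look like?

[1, 1, 1, 1, 2, 2, 2]

pivot = a[0] = 2; i = -1, j = 7
j→6 (a[6]=1≤2), i→0 (a[0]=2≥2); i<j, swap → [1, 1, 1, 1, 2, 2, 2]
j→5 (a[5]=2≤2), i→4 (a[4]=2≥2); i<j, swap → [1, 1, 1, 1, 2, 2, 2]
j→4, i→5; i≥j, return j=4. a = [1, 1, 1, 1, 2, 2, 2]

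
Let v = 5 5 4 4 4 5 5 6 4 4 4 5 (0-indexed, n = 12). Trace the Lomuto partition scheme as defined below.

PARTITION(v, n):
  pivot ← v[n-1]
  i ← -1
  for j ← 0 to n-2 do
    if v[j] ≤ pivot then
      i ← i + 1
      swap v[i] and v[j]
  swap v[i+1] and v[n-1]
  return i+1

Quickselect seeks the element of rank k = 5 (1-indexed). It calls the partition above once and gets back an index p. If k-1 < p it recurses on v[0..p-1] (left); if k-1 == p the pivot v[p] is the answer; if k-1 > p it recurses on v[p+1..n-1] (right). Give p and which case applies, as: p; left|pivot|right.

10; left

pivot = v[11] = 5; i = -1
j=0: v[0]=5 ≤ 5 → i=0, swap v[0],v[0] (no change) → 5 5 4 4 4 5 5 6 4 4 4 5
j=1: v[1]=5 ≤ 5 → i=1, swap v[1],v[1] (no change) → 5 5 4 4 4 5 5 6 4 4 4 5
j=2: v[2]=4 ≤ 5 → i=2, swap v[2],v[2] (no change) → 5 5 4 4 4 5 5 6 4 4 4 5
j=3: v[3]=4 ≤ 5 → i=3, swap v[3],v[3] (no change) → 5 5 4 4 4 5 5 6 4 4 4 5
j=4: v[4]=4 ≤ 5 → i=4, swap v[4],v[4] (no change) → 5 5 4 4 4 5 5 6 4 4 4 5
j=5: v[5]=5 ≤ 5 → i=5, swap v[5],v[5] (no change) → 5 5 4 4 4 5 5 6 4 4 4 5
j=6: v[6]=5 ≤ 5 → i=6, swap v[6],v[6] (no change) → 5 5 4 4 4 5 5 6 4 4 4 5
j=7: v[7]=6 > 5 → no swap
j=8: v[8]=4 ≤ 5 → i=7, swap v[7],v[8] → 5 5 4 4 4 5 5 4 6 4 4 5
j=9: v[9]=4 ≤ 5 → i=8, swap v[8],v[9] → 5 5 4 4 4 5 5 4 4 6 4 5
j=10: v[10]=4 ≤ 5 → i=9, swap v[9],v[10] → 5 5 4 4 4 5 5 4 4 4 6 5
final swap v[10],v[11] → 5 5 4 4 4 5 5 4 4 4 5 6; return 10
p = 10; k-1 = 4 < 10 ⇒ left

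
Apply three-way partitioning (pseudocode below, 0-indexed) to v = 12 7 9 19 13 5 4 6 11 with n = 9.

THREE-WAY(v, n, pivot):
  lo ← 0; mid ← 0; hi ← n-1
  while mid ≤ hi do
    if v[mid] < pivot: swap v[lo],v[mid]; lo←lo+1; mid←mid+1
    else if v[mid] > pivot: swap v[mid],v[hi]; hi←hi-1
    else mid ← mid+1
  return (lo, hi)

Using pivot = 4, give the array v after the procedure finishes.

lo=0 mid=0 hi=8
12>4: swap(0,8), hi=7 ⇒ 11 7 9 19 13 5 4 6 12
11>4: swap(0,7), hi=6 ⇒ 6 7 9 19 13 5 4 11 12
6>4: swap(0,6), hi=5 ⇒ 4 7 9 19 13 5 6 11 12
4=4: mid=1
7>4: swap(1,5), hi=4 ⇒ 4 5 9 19 13 7 6 11 12
5>4: swap(1,4), hi=3 ⇒ 4 13 9 19 5 7 6 11 12
13>4: swap(1,3), hi=2 ⇒ 4 19 9 13 5 7 6 11 12
19>4: swap(1,2), hi=1 ⇒ 4 9 19 13 5 7 6 11 12
9>4: swap(1,1), hi=0 ⇒ 4 9 19 13 5 7 6 11 12
done. lo=0 hi=0; v=4 9 19 13 5 7 6 11 12

4 9 19 13 5 7 6 11 12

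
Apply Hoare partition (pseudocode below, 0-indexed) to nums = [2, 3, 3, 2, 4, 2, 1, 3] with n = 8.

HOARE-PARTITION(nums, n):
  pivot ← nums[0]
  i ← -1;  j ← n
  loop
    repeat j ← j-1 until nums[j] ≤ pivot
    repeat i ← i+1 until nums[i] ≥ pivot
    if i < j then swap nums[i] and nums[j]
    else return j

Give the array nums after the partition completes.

pivot = nums[0] = 2; i = -1, j = 8
j→6 (nums[6]=1≤2), i→0 (nums[0]=2≥2); i<j, swap → [1, 3, 3, 2, 4, 2, 2, 3]
j→5 (nums[5]=2≤2), i→1 (nums[1]=3≥2); i<j, swap → [1, 2, 3, 2, 4, 3, 2, 3]
j→3 (nums[3]=2≤2), i→2 (nums[2]=3≥2); i<j, swap → [1, 2, 2, 3, 4, 3, 2, 3]
j→2, i→3; i≥j, return j=2. nums = [1, 2, 2, 3, 4, 3, 2, 3]

[1, 2, 2, 3, 4, 3, 2, 3]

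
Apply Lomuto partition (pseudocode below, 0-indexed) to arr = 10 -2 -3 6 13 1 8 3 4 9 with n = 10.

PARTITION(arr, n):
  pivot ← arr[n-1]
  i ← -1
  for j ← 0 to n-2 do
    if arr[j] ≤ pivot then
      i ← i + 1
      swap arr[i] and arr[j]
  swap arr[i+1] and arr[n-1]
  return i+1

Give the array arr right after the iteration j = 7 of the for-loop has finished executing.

-2 -3 6 1 8 3 13 10 4 9

pivot=9, i=-1
j=0: 10>9, skip
j=1: -2≤9, i=0, swap(0,1) ⇒ -2 10 -3 6 13 1 8 3 4 9
j=2: -3≤9, i=1, swap(1,2) ⇒ -2 -3 10 6 13 1 8 3 4 9
j=3: 6≤9, i=2, swap(2,3) ⇒ -2 -3 6 10 13 1 8 3 4 9
j=4: 13>9, skip
j=5: 1≤9, i=3, swap(3,5) ⇒ -2 -3 6 1 13 10 8 3 4 9
j=6: 8≤9, i=4, swap(4,6) ⇒ -2 -3 6 1 8 10 13 3 4 9
j=7: 3≤9, i=5, swap(5,7) ⇒ -2 -3 6 1 8 3 13 10 4 9
(after j=7) arr = -2 -3 6 1 8 3 13 10 4 9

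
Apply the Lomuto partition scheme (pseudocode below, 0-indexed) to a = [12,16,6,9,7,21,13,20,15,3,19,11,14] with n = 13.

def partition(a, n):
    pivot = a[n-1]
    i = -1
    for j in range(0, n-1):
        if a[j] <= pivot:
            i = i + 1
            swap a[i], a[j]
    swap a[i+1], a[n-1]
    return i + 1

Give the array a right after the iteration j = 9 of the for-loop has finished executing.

[12,6,9,7,13,3,16,20,15,21,19,11,14]

pivot = a[12] = 14; i = -1
j=0: a[0]=12 ≤ 14 → i=0, swap a[0],a[0] (no change) → [12,16,6,9,7,21,13,20,15,3,19,11,14]
j=1: a[1]=16 > 14 → no swap
j=2: a[2]=6 ≤ 14 → i=1, swap a[1],a[2] → [12,6,16,9,7,21,13,20,15,3,19,11,14]
j=3: a[3]=9 ≤ 14 → i=2, swap a[2],a[3] → [12,6,9,16,7,21,13,20,15,3,19,11,14]
j=4: a[4]=7 ≤ 14 → i=3, swap a[3],a[4] → [12,6,9,7,16,21,13,20,15,3,19,11,14]
j=5: a[5]=21 > 14 → no swap
j=6: a[6]=13 ≤ 14 → i=4, swap a[4],a[6] → [12,6,9,7,13,21,16,20,15,3,19,11,14]
j=7: a[7]=20 > 14 → no swap
j=8: a[8]=15 > 14 → no swap
j=9: a[9]=3 ≤ 14 → i=5, swap a[5],a[9] → [12,6,9,7,13,3,16,20,15,21,19,11,14]
(after j=9) a = [12,6,9,7,13,3,16,20,15,21,19,11,14]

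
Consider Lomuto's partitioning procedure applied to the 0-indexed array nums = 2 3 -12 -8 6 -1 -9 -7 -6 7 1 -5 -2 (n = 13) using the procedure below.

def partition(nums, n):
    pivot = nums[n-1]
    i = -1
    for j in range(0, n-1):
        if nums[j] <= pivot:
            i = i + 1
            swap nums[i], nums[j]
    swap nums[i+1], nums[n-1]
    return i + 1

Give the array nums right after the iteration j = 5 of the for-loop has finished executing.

-12 -8 2 3 6 -1 -9 -7 -6 7 1 -5 -2

pivot=-2, i=-1
j=0: 2>-2, skip
j=1: 3>-2, skip
j=2: -12≤-2, i=0, swap(0,2) ⇒ -12 3 2 -8 6 -1 -9 -7 -6 7 1 -5 -2
j=3: -8≤-2, i=1, swap(1,3) ⇒ -12 -8 2 3 6 -1 -9 -7 -6 7 1 -5 -2
j=4: 6>-2, skip
j=5: -1>-2, skip
(after j=5) nums = -12 -8 2 3 6 -1 -9 -7 -6 7 1 -5 -2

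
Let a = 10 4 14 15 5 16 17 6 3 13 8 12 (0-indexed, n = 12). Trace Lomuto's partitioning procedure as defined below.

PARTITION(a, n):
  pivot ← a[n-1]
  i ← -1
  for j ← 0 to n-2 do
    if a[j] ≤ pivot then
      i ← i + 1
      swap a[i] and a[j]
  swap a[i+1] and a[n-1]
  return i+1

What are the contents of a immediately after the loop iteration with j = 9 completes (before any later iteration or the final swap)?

10 4 5 6 3 16 17 15 14 13 8 12

pivot = a[11] = 12; i = -1
j=0: a[0]=10 ≤ 12 → i=0, swap a[0],a[0] (no change) → 10 4 14 15 5 16 17 6 3 13 8 12
j=1: a[1]=4 ≤ 12 → i=1, swap a[1],a[1] (no change) → 10 4 14 15 5 16 17 6 3 13 8 12
j=2: a[2]=14 > 12 → no swap
j=3: a[3]=15 > 12 → no swap
j=4: a[4]=5 ≤ 12 → i=2, swap a[2],a[4] → 10 4 5 15 14 16 17 6 3 13 8 12
j=5: a[5]=16 > 12 → no swap
j=6: a[6]=17 > 12 → no swap
j=7: a[7]=6 ≤ 12 → i=3, swap a[3],a[7] → 10 4 5 6 14 16 17 15 3 13 8 12
j=8: a[8]=3 ≤ 12 → i=4, swap a[4],a[8] → 10 4 5 6 3 16 17 15 14 13 8 12
j=9: a[9]=13 > 12 → no swap
(after j=9) a = 10 4 5 6 3 16 17 15 14 13 8 12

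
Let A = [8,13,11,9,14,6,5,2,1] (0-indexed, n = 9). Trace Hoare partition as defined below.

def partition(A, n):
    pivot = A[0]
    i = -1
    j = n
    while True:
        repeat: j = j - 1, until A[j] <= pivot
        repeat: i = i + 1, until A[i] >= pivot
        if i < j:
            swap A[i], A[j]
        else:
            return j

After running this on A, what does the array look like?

[1,2,5,6,14,9,11,13,8]

pivot = A[0] = 8; i = -1, j = 9
j→8 (A[8]=1≤8), i→0 (A[0]=8≥8); i<j, swap → [1,13,11,9,14,6,5,2,8]
j→7 (A[7]=2≤8), i→1 (A[1]=13≥8); i<j, swap → [1,2,11,9,14,6,5,13,8]
j→6 (A[6]=5≤8), i→2 (A[2]=11≥8); i<j, swap → [1,2,5,9,14,6,11,13,8]
j→5 (A[5]=6≤8), i→3 (A[3]=9≥8); i<j, swap → [1,2,5,6,14,9,11,13,8]
j→3, i→4; i≥j, return j=3. A = [1,2,5,6,14,9,11,13,8]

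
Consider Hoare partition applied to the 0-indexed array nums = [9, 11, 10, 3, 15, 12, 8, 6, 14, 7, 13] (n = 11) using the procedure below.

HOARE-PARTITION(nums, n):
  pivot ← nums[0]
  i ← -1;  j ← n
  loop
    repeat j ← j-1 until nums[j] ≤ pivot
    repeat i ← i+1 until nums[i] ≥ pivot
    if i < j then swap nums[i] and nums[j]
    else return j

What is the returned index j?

pivot = nums[0] = 9; i = -1, j = 11
j→9 (nums[9]=7≤9), i→0 (nums[0]=9≥9); i<j, swap → [7, 11, 10, 3, 15, 12, 8, 6, 14, 9, 13]
j→7 (nums[7]=6≤9), i→1 (nums[1]=11≥9); i<j, swap → [7, 6, 10, 3, 15, 12, 8, 11, 14, 9, 13]
j→6 (nums[6]=8≤9), i→2 (nums[2]=10≥9); i<j, swap → [7, 6, 8, 3, 15, 12, 10, 11, 14, 9, 13]
j→3, i→4; i≥j, return j=3. nums = [7, 6, 8, 3, 15, 12, 10, 11, 14, 9, 13]

3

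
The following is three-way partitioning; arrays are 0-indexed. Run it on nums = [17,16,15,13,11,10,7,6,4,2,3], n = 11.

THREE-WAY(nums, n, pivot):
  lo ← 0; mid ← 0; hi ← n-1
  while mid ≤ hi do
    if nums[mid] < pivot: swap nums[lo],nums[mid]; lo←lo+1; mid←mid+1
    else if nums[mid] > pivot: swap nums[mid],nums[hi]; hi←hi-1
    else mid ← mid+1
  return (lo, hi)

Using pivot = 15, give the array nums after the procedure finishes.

[3,2,13,11,10,7,6,4,15,16,17]

pivot = 15; lo=0, mid=0, hi=10
nums[mid]=17>15: swap nums[0],nums[10]; hi=9 → [3,16,15,13,11,10,7,6,4,2,17]
nums[mid]=3<15: swap nums[0],nums[0]; lo=1,mid=1 → [3,16,15,13,11,10,7,6,4,2,17]
nums[mid]=16>15: swap nums[1],nums[9]; hi=8 → [3,2,15,13,11,10,7,6,4,16,17]
nums[mid]=2<15: swap nums[1],nums[1]; lo=2,mid=2 → [3,2,15,13,11,10,7,6,4,16,17]
nums[mid]=15=15: mid=3
nums[mid]=13<15: swap nums[2],nums[3]; lo=3,mid=4 → [3,2,13,15,11,10,7,6,4,16,17]
nums[mid]=11<15: swap nums[3],nums[4]; lo=4,mid=5 → [3,2,13,11,15,10,7,6,4,16,17]
nums[mid]=10<15: swap nums[4],nums[5]; lo=5,mid=6 → [3,2,13,11,10,15,7,6,4,16,17]
nums[mid]=7<15: swap nums[5],nums[6]; lo=6,mid=7 → [3,2,13,11,10,7,15,6,4,16,17]
nums[mid]=6<15: swap nums[6],nums[7]; lo=7,mid=8 → [3,2,13,11,10,7,6,15,4,16,17]
nums[mid]=4<15: swap nums[7],nums[8]; lo=8,mid=9 → [3,2,13,11,10,7,6,4,15,16,17]
end: lo=8, hi=8; nums = [3,2,13,11,10,7,6,4,15,16,17]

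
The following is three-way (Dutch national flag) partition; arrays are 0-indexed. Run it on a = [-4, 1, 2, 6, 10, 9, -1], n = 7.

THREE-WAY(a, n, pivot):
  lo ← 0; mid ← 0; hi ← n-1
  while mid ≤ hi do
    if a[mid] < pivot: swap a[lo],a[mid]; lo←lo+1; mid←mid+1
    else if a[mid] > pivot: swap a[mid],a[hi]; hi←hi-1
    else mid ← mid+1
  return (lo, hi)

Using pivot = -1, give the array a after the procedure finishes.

[-4, -1, 6, 10, 9, 2, 1]

lo=0 mid=0 hi=6
-4<-1: swap(0,0), lo=1 mid=1 ⇒ [-4, 1, 2, 6, 10, 9, -1]
1>-1: swap(1,6), hi=5 ⇒ [-4, -1, 2, 6, 10, 9, 1]
-1=-1: mid=2
2>-1: swap(2,5), hi=4 ⇒ [-4, -1, 9, 6, 10, 2, 1]
9>-1: swap(2,4), hi=3 ⇒ [-4, -1, 10, 6, 9, 2, 1]
10>-1: swap(2,3), hi=2 ⇒ [-4, -1, 6, 10, 9, 2, 1]
6>-1: swap(2,2), hi=1 ⇒ [-4, -1, 6, 10, 9, 2, 1]
done. lo=1 hi=1; a=[-4, -1, 6, 10, 9, 2, 1]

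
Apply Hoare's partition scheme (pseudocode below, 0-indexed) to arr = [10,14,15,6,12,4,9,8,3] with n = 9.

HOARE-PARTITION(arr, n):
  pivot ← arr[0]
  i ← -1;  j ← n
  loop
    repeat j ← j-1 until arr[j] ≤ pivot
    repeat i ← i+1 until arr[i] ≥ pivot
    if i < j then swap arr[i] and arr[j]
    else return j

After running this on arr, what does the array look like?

[3,8,9,6,4,12,15,14,10]

pivot=10
j stops at 8 (3), i stops at 0 (10); swap ⇒ [3,14,15,6,12,4,9,8,10]
j stops at 7 (8), i stops at 1 (14); swap ⇒ [3,8,15,6,12,4,9,14,10]
j stops at 6 (9), i stops at 2 (15); swap ⇒ [3,8,9,6,12,4,15,14,10]
j stops at 5 (4), i stops at 4 (12); swap ⇒ [3,8,9,6,4,12,15,14,10]
j stops at 4, i stops at 5; i≥j ⇒ return 4. arr=[3,8,9,6,4,12,15,14,10]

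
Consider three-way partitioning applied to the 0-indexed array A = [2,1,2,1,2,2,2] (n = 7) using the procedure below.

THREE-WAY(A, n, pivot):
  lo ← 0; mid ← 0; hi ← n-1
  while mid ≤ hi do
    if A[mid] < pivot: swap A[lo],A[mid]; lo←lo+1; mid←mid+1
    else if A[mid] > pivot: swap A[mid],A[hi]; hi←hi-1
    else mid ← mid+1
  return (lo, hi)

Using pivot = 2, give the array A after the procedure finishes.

lo=0 mid=0 hi=6
2=2: mid=1
1<2: swap(0,1), lo=1 mid=2 ⇒ [1,2,2,1,2,2,2]
2=2: mid=3
1<2: swap(1,3), lo=2 mid=4 ⇒ [1,1,2,2,2,2,2]
2=2: mid=5
2=2: mid=6
2=2: mid=7
done. lo=2 hi=6; A=[1,1,2,2,2,2,2]

[1,1,2,2,2,2,2]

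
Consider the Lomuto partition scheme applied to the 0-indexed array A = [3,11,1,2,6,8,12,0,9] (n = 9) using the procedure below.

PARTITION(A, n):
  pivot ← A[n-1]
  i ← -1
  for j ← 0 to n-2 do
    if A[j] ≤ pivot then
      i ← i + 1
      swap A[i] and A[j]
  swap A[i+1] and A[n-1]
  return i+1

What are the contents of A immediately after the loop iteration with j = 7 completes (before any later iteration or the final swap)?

[3,1,2,6,8,0,12,11,9]

pivot = A[8] = 9; i = -1
j=0: A[0]=3 ≤ 9 → i=0, swap A[0],A[0] (no change) → [3,11,1,2,6,8,12,0,9]
j=1: A[1]=11 > 9 → no swap
j=2: A[2]=1 ≤ 9 → i=1, swap A[1],A[2] → [3,1,11,2,6,8,12,0,9]
j=3: A[3]=2 ≤ 9 → i=2, swap A[2],A[3] → [3,1,2,11,6,8,12,0,9]
j=4: A[4]=6 ≤ 9 → i=3, swap A[3],A[4] → [3,1,2,6,11,8,12,0,9]
j=5: A[5]=8 ≤ 9 → i=4, swap A[4],A[5] → [3,1,2,6,8,11,12,0,9]
j=6: A[6]=12 > 9 → no swap
j=7: A[7]=0 ≤ 9 → i=5, swap A[5],A[7] → [3,1,2,6,8,0,12,11,9]
(after j=7) A = [3,1,2,6,8,0,12,11,9]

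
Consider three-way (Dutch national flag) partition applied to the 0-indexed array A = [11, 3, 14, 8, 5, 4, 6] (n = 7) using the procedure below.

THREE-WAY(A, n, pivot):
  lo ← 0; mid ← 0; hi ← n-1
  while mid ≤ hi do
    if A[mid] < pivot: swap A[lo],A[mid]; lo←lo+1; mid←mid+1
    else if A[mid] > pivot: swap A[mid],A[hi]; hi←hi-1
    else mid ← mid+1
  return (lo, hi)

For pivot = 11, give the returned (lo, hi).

(5, 5)

pivot = 11; lo=0, mid=0, hi=6
A[mid]=11=11: mid=1
A[mid]=3<11: swap A[0],A[1]; lo=1,mid=2 → [3, 11, 14, 8, 5, 4, 6]
A[mid]=14>11: swap A[2],A[6]; hi=5 → [3, 11, 6, 8, 5, 4, 14]
A[mid]=6<11: swap A[1],A[2]; lo=2,mid=3 → [3, 6, 11, 8, 5, 4, 14]
A[mid]=8<11: swap A[2],A[3]; lo=3,mid=4 → [3, 6, 8, 11, 5, 4, 14]
A[mid]=5<11: swap A[3],A[4]; lo=4,mid=5 → [3, 6, 8, 5, 11, 4, 14]
A[mid]=4<11: swap A[4],A[5]; lo=5,mid=6 → [3, 6, 8, 5, 4, 11, 14]
end: lo=5, hi=5; A = [3, 6, 8, 5, 4, 11, 14]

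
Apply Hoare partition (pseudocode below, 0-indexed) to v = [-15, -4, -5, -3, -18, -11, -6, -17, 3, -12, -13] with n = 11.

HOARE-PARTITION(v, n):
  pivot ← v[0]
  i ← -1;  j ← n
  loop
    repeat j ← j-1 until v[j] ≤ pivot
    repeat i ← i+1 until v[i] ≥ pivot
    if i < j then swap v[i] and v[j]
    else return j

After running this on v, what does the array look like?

[-17, -18, -5, -3, -4, -11, -6, -15, 3, -12, -13]

pivot = v[0] = -15; i = -1, j = 11
j→7 (v[7]=-17≤-15), i→0 (v[0]=-15≥-15); i<j, swap → [-17, -4, -5, -3, -18, -11, -6, -15, 3, -12, -13]
j→4 (v[4]=-18≤-15), i→1 (v[1]=-4≥-15); i<j, swap → [-17, -18, -5, -3, -4, -11, -6, -15, 3, -12, -13]
j→1, i→2; i≥j, return j=1. v = [-17, -18, -5, -3, -4, -11, -6, -15, 3, -12, -13]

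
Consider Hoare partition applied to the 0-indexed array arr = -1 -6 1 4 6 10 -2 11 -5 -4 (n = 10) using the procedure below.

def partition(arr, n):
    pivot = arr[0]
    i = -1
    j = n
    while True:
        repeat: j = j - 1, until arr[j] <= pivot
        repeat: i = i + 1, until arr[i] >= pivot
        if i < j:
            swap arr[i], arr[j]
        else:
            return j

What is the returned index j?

3

pivot = arr[0] = -1; i = -1, j = 10
j→9 (arr[9]=-4≤-1), i→0 (arr[0]=-1≥-1); i<j, swap → -4 -6 1 4 6 10 -2 11 -5 -1
j→8 (arr[8]=-5≤-1), i→2 (arr[2]=1≥-1); i<j, swap → -4 -6 -5 4 6 10 -2 11 1 -1
j→6 (arr[6]=-2≤-1), i→3 (arr[3]=4≥-1); i<j, swap → -4 -6 -5 -2 6 10 4 11 1 -1
j→3, i→4; i≥j, return j=3. arr = -4 -6 -5 -2 6 10 4 11 1 -1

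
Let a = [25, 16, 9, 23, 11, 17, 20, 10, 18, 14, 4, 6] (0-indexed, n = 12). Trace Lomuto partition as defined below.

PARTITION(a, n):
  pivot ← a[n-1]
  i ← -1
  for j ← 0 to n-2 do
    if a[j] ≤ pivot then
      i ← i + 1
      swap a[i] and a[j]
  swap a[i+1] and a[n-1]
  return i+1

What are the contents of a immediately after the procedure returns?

pivot=6, i=-1
j=0: 25>6, skip
j=1: 16>6, skip
j=2: 9>6, skip
j=3: 23>6, skip
j=4: 11>6, skip
j=5: 17>6, skip
j=6: 20>6, skip
j=7: 10>6, skip
j=8: 18>6, skip
j=9: 14>6, skip
j=10: 4≤6, i=0, swap(0,10) ⇒ [4, 16, 9, 23, 11, 17, 20, 10, 18, 14, 25, 6]
swap(1,11) ⇒ [4, 6, 9, 23, 11, 17, 20, 10, 18, 14, 25, 16]; return 1

[4, 6, 9, 23, 11, 17, 20, 10, 18, 14, 25, 16]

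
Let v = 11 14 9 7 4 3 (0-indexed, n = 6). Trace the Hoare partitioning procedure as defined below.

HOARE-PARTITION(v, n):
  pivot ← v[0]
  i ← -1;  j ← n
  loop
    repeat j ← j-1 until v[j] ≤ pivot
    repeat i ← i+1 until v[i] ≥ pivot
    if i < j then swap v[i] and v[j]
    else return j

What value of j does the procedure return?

3

pivot=11
j stops at 5 (3), i stops at 0 (11); swap ⇒ 3 14 9 7 4 11
j stops at 4 (4), i stops at 1 (14); swap ⇒ 3 4 9 7 14 11
j stops at 3, i stops at 4; i≥j ⇒ return 3. v=3 4 9 7 14 11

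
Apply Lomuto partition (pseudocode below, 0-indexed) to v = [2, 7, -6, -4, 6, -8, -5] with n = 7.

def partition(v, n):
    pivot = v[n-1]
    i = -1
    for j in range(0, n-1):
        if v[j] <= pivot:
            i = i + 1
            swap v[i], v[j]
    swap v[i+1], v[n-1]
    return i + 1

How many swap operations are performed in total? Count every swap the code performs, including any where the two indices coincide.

3

pivot = v[6] = -5; i = -1
j=0: v[0]=2 > -5 → no swap
j=1: v[1]=7 > -5 → no swap
j=2: v[2]=-6 ≤ -5 → i=0, swap v[0],v[2] → [-6, 7, 2, -4, 6, -8, -5]
j=3: v[3]=-4 > -5 → no swap
j=4: v[4]=6 > -5 → no swap
j=5: v[5]=-8 ≤ -5 → i=1, swap v[1],v[5] → [-6, -8, 2, -4, 6, 7, -5]
final swap v[2],v[6] → [-6, -8, -5, -4, 6, 7, 2]; return 2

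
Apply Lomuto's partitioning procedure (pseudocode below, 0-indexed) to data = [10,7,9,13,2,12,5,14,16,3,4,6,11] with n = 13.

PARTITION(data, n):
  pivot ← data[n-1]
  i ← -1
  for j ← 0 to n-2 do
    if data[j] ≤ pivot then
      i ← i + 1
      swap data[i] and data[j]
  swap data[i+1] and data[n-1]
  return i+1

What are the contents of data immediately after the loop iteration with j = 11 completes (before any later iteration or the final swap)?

pivot = data[12] = 11; i = -1
j=0: data[0]=10 ≤ 11 → i=0, swap data[0],data[0] (no change) → [10,7,9,13,2,12,5,14,16,3,4,6,11]
j=1: data[1]=7 ≤ 11 → i=1, swap data[1],data[1] (no change) → [10,7,9,13,2,12,5,14,16,3,4,6,11]
j=2: data[2]=9 ≤ 11 → i=2, swap data[2],data[2] (no change) → [10,7,9,13,2,12,5,14,16,3,4,6,11]
j=3: data[3]=13 > 11 → no swap
j=4: data[4]=2 ≤ 11 → i=3, swap data[3],data[4] → [10,7,9,2,13,12,5,14,16,3,4,6,11]
j=5: data[5]=12 > 11 → no swap
j=6: data[6]=5 ≤ 11 → i=4, swap data[4],data[6] → [10,7,9,2,5,12,13,14,16,3,4,6,11]
j=7: data[7]=14 > 11 → no swap
j=8: data[8]=16 > 11 → no swap
j=9: data[9]=3 ≤ 11 → i=5, swap data[5],data[9] → [10,7,9,2,5,3,13,14,16,12,4,6,11]
j=10: data[10]=4 ≤ 11 → i=6, swap data[6],data[10] → [10,7,9,2,5,3,4,14,16,12,13,6,11]
j=11: data[11]=6 ≤ 11 → i=7, swap data[7],data[11] → [10,7,9,2,5,3,4,6,16,12,13,14,11]
(after j=11) data = [10,7,9,2,5,3,4,6,16,12,13,14,11]

[10,7,9,2,5,3,4,6,16,12,13,14,11]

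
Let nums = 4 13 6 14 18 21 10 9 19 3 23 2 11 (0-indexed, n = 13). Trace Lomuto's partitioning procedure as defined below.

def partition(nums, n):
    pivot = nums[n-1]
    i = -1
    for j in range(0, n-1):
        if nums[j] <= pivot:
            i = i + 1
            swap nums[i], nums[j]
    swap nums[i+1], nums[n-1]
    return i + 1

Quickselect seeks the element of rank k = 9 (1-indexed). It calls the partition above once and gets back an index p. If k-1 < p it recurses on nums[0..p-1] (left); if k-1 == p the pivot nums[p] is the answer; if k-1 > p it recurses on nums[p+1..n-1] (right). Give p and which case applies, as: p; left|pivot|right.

6; right

pivot = nums[12] = 11; i = -1
j=0: nums[0]=4 ≤ 11 → i=0, swap nums[0],nums[0] (no change) → 4 13 6 14 18 21 10 9 19 3 23 2 11
j=1: nums[1]=13 > 11 → no swap
j=2: nums[2]=6 ≤ 11 → i=1, swap nums[1],nums[2] → 4 6 13 14 18 21 10 9 19 3 23 2 11
j=3: nums[3]=14 > 11 → no swap
j=4: nums[4]=18 > 11 → no swap
j=5: nums[5]=21 > 11 → no swap
j=6: nums[6]=10 ≤ 11 → i=2, swap nums[2],nums[6] → 4 6 10 14 18 21 13 9 19 3 23 2 11
j=7: nums[7]=9 ≤ 11 → i=3, swap nums[3],nums[7] → 4 6 10 9 18 21 13 14 19 3 23 2 11
j=8: nums[8]=19 > 11 → no swap
j=9: nums[9]=3 ≤ 11 → i=4, swap nums[4],nums[9] → 4 6 10 9 3 21 13 14 19 18 23 2 11
j=10: nums[10]=23 > 11 → no swap
j=11: nums[11]=2 ≤ 11 → i=5, swap nums[5],nums[11] → 4 6 10 9 3 2 13 14 19 18 23 21 11
final swap nums[6],nums[12] → 4 6 10 9 3 2 11 14 19 18 23 21 13; return 6
p = 6; k-1 = 8 > 6 ⇒ right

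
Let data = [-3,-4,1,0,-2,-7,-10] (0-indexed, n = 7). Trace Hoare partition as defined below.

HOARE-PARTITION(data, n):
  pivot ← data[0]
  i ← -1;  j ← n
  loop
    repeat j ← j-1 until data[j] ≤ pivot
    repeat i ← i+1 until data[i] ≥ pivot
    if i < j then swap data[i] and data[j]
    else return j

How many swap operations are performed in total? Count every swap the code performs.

pivot = data[0] = -3; i = -1, j = 7
j→6 (data[6]=-10≤-3), i→0 (data[0]=-3≥-3); i<j, swap → [-10,-4,1,0,-2,-7,-3]
j→5 (data[5]=-7≤-3), i→2 (data[2]=1≥-3); i<j, swap → [-10,-4,-7,0,-2,1,-3]
j→2, i→3; i≥j, return j=2. data = [-10,-4,-7,0,-2,1,-3]

2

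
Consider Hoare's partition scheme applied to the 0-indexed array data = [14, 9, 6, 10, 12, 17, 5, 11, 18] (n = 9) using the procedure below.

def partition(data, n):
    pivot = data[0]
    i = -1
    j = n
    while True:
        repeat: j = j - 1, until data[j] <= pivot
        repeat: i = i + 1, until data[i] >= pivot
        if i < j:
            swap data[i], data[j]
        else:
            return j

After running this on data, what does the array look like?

[11, 9, 6, 10, 12, 5, 17, 14, 18]

pivot=14
j stops at 7 (11), i stops at 0 (14); swap ⇒ [11, 9, 6, 10, 12, 17, 5, 14, 18]
j stops at 6 (5), i stops at 5 (17); swap ⇒ [11, 9, 6, 10, 12, 5, 17, 14, 18]
j stops at 5, i stops at 6; i≥j ⇒ return 5. data=[11, 9, 6, 10, 12, 5, 17, 14, 18]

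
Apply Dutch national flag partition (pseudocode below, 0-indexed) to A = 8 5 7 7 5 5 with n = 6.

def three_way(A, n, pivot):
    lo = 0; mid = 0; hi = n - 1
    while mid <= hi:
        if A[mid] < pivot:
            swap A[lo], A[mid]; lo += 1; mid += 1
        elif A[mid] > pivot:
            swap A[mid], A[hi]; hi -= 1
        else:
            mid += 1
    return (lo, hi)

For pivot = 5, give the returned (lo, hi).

lo=0 mid=0 hi=5
8>5: swap(0,5), hi=4 ⇒ 5 5 7 7 5 8
5=5: mid=1
5=5: mid=2
7>5: swap(2,4), hi=3 ⇒ 5 5 5 7 7 8
5=5: mid=3
7>5: swap(3,3), hi=2 ⇒ 5 5 5 7 7 8
done. lo=0 hi=2; A=5 5 5 7 7 8

(0, 2)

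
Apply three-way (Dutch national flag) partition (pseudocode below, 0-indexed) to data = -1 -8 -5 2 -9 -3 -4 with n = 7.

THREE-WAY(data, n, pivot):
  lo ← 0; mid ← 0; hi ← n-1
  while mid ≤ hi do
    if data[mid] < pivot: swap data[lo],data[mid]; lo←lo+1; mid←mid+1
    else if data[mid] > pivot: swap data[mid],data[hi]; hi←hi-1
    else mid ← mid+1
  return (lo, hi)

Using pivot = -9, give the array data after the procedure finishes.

lo=0 mid=0 hi=6
-1>-9: swap(0,6), hi=5 ⇒ -4 -8 -5 2 -9 -3 -1
-4>-9: swap(0,5), hi=4 ⇒ -3 -8 -5 2 -9 -4 -1
-3>-9: swap(0,4), hi=3 ⇒ -9 -8 -5 2 -3 -4 -1
-9=-9: mid=1
-8>-9: swap(1,3), hi=2 ⇒ -9 2 -5 -8 -3 -4 -1
2>-9: swap(1,2), hi=1 ⇒ -9 -5 2 -8 -3 -4 -1
-5>-9: swap(1,1), hi=0 ⇒ -9 -5 2 -8 -3 -4 -1
done. lo=0 hi=0; data=-9 -5 2 -8 -3 -4 -1

-9 -5 2 -8 -3 -4 -1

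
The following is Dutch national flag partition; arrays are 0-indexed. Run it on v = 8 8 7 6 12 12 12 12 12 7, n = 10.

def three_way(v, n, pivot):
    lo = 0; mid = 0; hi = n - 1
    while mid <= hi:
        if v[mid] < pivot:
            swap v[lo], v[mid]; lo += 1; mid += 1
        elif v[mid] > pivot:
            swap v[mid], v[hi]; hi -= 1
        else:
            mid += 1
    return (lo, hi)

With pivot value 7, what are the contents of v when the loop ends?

6 7 7 12 12 12 12 12 8 8

lo=0 mid=0 hi=9
8>7: swap(0,9), hi=8 ⇒ 7 8 7 6 12 12 12 12 12 8
7=7: mid=1
8>7: swap(1,8), hi=7 ⇒ 7 12 7 6 12 12 12 12 8 8
12>7: swap(1,7), hi=6 ⇒ 7 12 7 6 12 12 12 12 8 8
12>7: swap(1,6), hi=5 ⇒ 7 12 7 6 12 12 12 12 8 8
12>7: swap(1,5), hi=4 ⇒ 7 12 7 6 12 12 12 12 8 8
12>7: swap(1,4), hi=3 ⇒ 7 12 7 6 12 12 12 12 8 8
12>7: swap(1,3), hi=2 ⇒ 7 6 7 12 12 12 12 12 8 8
6<7: swap(0,1), lo=1 mid=2 ⇒ 6 7 7 12 12 12 12 12 8 8
7=7: mid=3
done. lo=1 hi=2; v=6 7 7 12 12 12 12 12 8 8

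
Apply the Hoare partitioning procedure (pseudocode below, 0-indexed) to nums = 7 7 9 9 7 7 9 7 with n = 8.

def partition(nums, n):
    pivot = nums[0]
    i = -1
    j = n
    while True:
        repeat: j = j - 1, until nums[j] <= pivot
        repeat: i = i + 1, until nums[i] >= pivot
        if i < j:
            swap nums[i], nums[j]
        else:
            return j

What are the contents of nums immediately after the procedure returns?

pivot = nums[0] = 7; i = -1, j = 8
j→7 (nums[7]=7≤7), i→0 (nums[0]=7≥7); i<j, swap → 7 7 9 9 7 7 9 7
j→5 (nums[5]=7≤7), i→1 (nums[1]=7≥7); i<j, swap → 7 7 9 9 7 7 9 7
j→4 (nums[4]=7≤7), i→2 (nums[2]=9≥7); i<j, swap → 7 7 7 9 9 7 9 7
j→2, i→3; i≥j, return j=2. nums = 7 7 7 9 9 7 9 7

7 7 7 9 9 7 9 7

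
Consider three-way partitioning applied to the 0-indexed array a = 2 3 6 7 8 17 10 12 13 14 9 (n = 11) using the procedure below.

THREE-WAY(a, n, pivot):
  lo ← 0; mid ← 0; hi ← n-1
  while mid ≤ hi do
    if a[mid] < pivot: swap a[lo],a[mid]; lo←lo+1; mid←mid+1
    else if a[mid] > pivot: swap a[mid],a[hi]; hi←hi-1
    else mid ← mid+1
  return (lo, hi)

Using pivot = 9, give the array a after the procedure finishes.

pivot = 9; lo=0, mid=0, hi=10
a[mid]=2<9: swap a[0],a[0]; lo=1,mid=1 → 2 3 6 7 8 17 10 12 13 14 9
a[mid]=3<9: swap a[1],a[1]; lo=2,mid=2 → 2 3 6 7 8 17 10 12 13 14 9
a[mid]=6<9: swap a[2],a[2]; lo=3,mid=3 → 2 3 6 7 8 17 10 12 13 14 9
a[mid]=7<9: swap a[3],a[3]; lo=4,mid=4 → 2 3 6 7 8 17 10 12 13 14 9
a[mid]=8<9: swap a[4],a[4]; lo=5,mid=5 → 2 3 6 7 8 17 10 12 13 14 9
a[mid]=17>9: swap a[5],a[10]; hi=9 → 2 3 6 7 8 9 10 12 13 14 17
a[mid]=9=9: mid=6
a[mid]=10>9: swap a[6],a[9]; hi=8 → 2 3 6 7 8 9 14 12 13 10 17
a[mid]=14>9: swap a[6],a[8]; hi=7 → 2 3 6 7 8 9 13 12 14 10 17
a[mid]=13>9: swap a[6],a[7]; hi=6 → 2 3 6 7 8 9 12 13 14 10 17
a[mid]=12>9: swap a[6],a[6]; hi=5 → 2 3 6 7 8 9 12 13 14 10 17
end: lo=5, hi=5; a = 2 3 6 7 8 9 12 13 14 10 17

2 3 6 7 8 9 12 13 14 10 17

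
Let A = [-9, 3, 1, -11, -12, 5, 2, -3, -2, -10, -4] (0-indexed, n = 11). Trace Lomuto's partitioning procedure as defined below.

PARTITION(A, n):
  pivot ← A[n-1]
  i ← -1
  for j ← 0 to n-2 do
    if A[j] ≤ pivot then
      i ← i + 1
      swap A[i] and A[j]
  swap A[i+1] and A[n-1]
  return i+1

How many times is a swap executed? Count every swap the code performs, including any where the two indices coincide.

5

pivot=-4, i=-1
j=0: -9≤-4, i=0, swap(0,0) ⇒ [-9, 3, 1, -11, -12, 5, 2, -3, -2, -10, -4]
j=1: 3>-4, skip
j=2: 1>-4, skip
j=3: -11≤-4, i=1, swap(1,3) ⇒ [-9, -11, 1, 3, -12, 5, 2, -3, -2, -10, -4]
j=4: -12≤-4, i=2, swap(2,4) ⇒ [-9, -11, -12, 3, 1, 5, 2, -3, -2, -10, -4]
j=5: 5>-4, skip
j=6: 2>-4, skip
j=7: -3>-4, skip
j=8: -2>-4, skip
j=9: -10≤-4, i=3, swap(3,9) ⇒ [-9, -11, -12, -10, 1, 5, 2, -3, -2, 3, -4]
swap(4,10) ⇒ [-9, -11, -12, -10, -4, 5, 2, -3, -2, 3, 1]; return 4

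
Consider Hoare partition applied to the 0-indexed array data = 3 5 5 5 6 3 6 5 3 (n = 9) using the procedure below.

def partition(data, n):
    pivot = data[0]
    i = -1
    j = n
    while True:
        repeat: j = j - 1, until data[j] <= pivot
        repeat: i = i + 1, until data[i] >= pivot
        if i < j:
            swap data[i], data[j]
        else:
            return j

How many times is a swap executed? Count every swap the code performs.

2

pivot = data[0] = 3; i = -1, j = 9
j→8 (data[8]=3≤3), i→0 (data[0]=3≥3); i<j, swap → 3 5 5 5 6 3 6 5 3
j→5 (data[5]=3≤3), i→1 (data[1]=5≥3); i<j, swap → 3 3 5 5 6 5 6 5 3
j→1, i→2; i≥j, return j=1. data = 3 3 5 5 6 5 6 5 3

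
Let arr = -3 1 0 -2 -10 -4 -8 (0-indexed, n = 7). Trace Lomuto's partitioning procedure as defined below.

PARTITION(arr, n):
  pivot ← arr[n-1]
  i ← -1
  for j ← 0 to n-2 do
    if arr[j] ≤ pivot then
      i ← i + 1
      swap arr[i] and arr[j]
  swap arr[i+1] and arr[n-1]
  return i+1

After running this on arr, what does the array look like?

pivot = arr[6] = -8; i = -1
j=0: arr[0]=-3 > -8 → no swap
j=1: arr[1]=1 > -8 → no swap
j=2: arr[2]=0 > -8 → no swap
j=3: arr[3]=-2 > -8 → no swap
j=4: arr[4]=-10 ≤ -8 → i=0, swap arr[0],arr[4] → -10 1 0 -2 -3 -4 -8
j=5: arr[5]=-4 > -8 → no swap
final swap arr[1],arr[6] → -10 -8 0 -2 -3 -4 1; return 1

-10 -8 0 -2 -3 -4 1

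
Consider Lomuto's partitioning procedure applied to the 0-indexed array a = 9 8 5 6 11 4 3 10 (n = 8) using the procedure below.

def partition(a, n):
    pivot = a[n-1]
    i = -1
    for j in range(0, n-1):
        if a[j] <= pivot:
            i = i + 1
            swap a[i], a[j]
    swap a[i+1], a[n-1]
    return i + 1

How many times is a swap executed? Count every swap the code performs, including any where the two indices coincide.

7

pivot = a[7] = 10; i = -1
j=0: a[0]=9 ≤ 10 → i=0, swap a[0],a[0] (no change) → 9 8 5 6 11 4 3 10
j=1: a[1]=8 ≤ 10 → i=1, swap a[1],a[1] (no change) → 9 8 5 6 11 4 3 10
j=2: a[2]=5 ≤ 10 → i=2, swap a[2],a[2] (no change) → 9 8 5 6 11 4 3 10
j=3: a[3]=6 ≤ 10 → i=3, swap a[3],a[3] (no change) → 9 8 5 6 11 4 3 10
j=4: a[4]=11 > 10 → no swap
j=5: a[5]=4 ≤ 10 → i=4, swap a[4],a[5] → 9 8 5 6 4 11 3 10
j=6: a[6]=3 ≤ 10 → i=5, swap a[5],a[6] → 9 8 5 6 4 3 11 10
final swap a[6],a[7] → 9 8 5 6 4 3 10 11; return 6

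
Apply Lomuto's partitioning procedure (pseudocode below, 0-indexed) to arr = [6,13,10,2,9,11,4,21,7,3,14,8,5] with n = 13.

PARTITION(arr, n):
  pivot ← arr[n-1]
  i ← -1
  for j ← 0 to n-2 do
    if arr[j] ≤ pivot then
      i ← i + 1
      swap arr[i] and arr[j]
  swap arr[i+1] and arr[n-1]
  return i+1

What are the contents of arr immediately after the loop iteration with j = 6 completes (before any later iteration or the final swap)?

pivot=5, i=-1
j=0: 6>5, skip
j=1: 13>5, skip
j=2: 10>5, skip
j=3: 2≤5, i=0, swap(0,3) ⇒ [2,13,10,6,9,11,4,21,7,3,14,8,5]
j=4: 9>5, skip
j=5: 11>5, skip
j=6: 4≤5, i=1, swap(1,6) ⇒ [2,4,10,6,9,11,13,21,7,3,14,8,5]
(after j=6) arr = [2,4,10,6,9,11,13,21,7,3,14,8,5]

[2,4,10,6,9,11,13,21,7,3,14,8,5]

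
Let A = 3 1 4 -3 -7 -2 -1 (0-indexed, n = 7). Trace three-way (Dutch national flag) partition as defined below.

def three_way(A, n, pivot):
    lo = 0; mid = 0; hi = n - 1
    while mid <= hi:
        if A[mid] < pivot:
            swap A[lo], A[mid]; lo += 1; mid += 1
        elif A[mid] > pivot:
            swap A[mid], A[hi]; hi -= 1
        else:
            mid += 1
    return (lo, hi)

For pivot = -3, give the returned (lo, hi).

(1, 1)

lo=0 mid=0 hi=6
3>-3: swap(0,6), hi=5 ⇒ -1 1 4 -3 -7 -2 3
-1>-3: swap(0,5), hi=4 ⇒ -2 1 4 -3 -7 -1 3
-2>-3: swap(0,4), hi=3 ⇒ -7 1 4 -3 -2 -1 3
-7<-3: swap(0,0), lo=1 mid=1 ⇒ -7 1 4 -3 -2 -1 3
1>-3: swap(1,3), hi=2 ⇒ -7 -3 4 1 -2 -1 3
-3=-3: mid=2
4>-3: swap(2,2), hi=1 ⇒ -7 -3 4 1 -2 -1 3
done. lo=1 hi=1; A=-7 -3 4 1 -2 -1 3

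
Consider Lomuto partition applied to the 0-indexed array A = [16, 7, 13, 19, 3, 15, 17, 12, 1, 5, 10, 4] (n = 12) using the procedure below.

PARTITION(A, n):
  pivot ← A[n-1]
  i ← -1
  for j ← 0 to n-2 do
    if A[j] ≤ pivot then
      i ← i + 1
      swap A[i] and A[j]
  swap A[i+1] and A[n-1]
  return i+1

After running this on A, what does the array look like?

[3, 1, 4, 19, 16, 15, 17, 12, 7, 5, 10, 13]

pivot = A[11] = 4; i = -1
j=0: A[0]=16 > 4 → no swap
j=1: A[1]=7 > 4 → no swap
j=2: A[2]=13 > 4 → no swap
j=3: A[3]=19 > 4 → no swap
j=4: A[4]=3 ≤ 4 → i=0, swap A[0],A[4] → [3, 7, 13, 19, 16, 15, 17, 12, 1, 5, 10, 4]
j=5: A[5]=15 > 4 → no swap
j=6: A[6]=17 > 4 → no swap
j=7: A[7]=12 > 4 → no swap
j=8: A[8]=1 ≤ 4 → i=1, swap A[1],A[8] → [3, 1, 13, 19, 16, 15, 17, 12, 7, 5, 10, 4]
j=9: A[9]=5 > 4 → no swap
j=10: A[10]=10 > 4 → no swap
final swap A[2],A[11] → [3, 1, 4, 19, 16, 15, 17, 12, 7, 5, 10, 13]; return 2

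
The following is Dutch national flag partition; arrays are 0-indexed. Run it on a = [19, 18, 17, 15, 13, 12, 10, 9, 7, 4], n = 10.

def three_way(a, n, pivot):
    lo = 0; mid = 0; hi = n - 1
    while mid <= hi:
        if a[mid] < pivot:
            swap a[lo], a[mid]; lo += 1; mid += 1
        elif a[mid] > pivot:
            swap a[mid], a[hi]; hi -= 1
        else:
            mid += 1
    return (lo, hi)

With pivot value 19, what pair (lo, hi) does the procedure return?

lo=0 mid=0 hi=9
19=19: mid=1
18<19: swap(0,1), lo=1 mid=2 ⇒ [18, 19, 17, 15, 13, 12, 10, 9, 7, 4]
17<19: swap(1,2), lo=2 mid=3 ⇒ [18, 17, 19, 15, 13, 12, 10, 9, 7, 4]
15<19: swap(2,3), lo=3 mid=4 ⇒ [18, 17, 15, 19, 13, 12, 10, 9, 7, 4]
13<19: swap(3,4), lo=4 mid=5 ⇒ [18, 17, 15, 13, 19, 12, 10, 9, 7, 4]
12<19: swap(4,5), lo=5 mid=6 ⇒ [18, 17, 15, 13, 12, 19, 10, 9, 7, 4]
10<19: swap(5,6), lo=6 mid=7 ⇒ [18, 17, 15, 13, 12, 10, 19, 9, 7, 4]
9<19: swap(6,7), lo=7 mid=8 ⇒ [18, 17, 15, 13, 12, 10, 9, 19, 7, 4]
7<19: swap(7,8), lo=8 mid=9 ⇒ [18, 17, 15, 13, 12, 10, 9, 7, 19, 4]
4<19: swap(8,9), lo=9 mid=10 ⇒ [18, 17, 15, 13, 12, 10, 9, 7, 4, 19]
done. lo=9 hi=9; a=[18, 17, 15, 13, 12, 10, 9, 7, 4, 19]

(9, 9)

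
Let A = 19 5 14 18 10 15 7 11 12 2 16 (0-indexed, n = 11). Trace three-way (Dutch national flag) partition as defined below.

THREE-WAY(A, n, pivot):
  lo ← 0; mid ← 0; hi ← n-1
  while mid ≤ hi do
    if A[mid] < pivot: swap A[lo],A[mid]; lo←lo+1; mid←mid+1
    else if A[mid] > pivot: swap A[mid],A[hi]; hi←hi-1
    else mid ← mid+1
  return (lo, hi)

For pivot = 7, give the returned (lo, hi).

(2, 2)

pivot = 7; lo=0, mid=0, hi=10
A[mid]=19>7: swap A[0],A[10]; hi=9 → 16 5 14 18 10 15 7 11 12 2 19
A[mid]=16>7: swap A[0],A[9]; hi=8 → 2 5 14 18 10 15 7 11 12 16 19
A[mid]=2<7: swap A[0],A[0]; lo=1,mid=1 → 2 5 14 18 10 15 7 11 12 16 19
A[mid]=5<7: swap A[1],A[1]; lo=2,mid=2 → 2 5 14 18 10 15 7 11 12 16 19
A[mid]=14>7: swap A[2],A[8]; hi=7 → 2 5 12 18 10 15 7 11 14 16 19
A[mid]=12>7: swap A[2],A[7]; hi=6 → 2 5 11 18 10 15 7 12 14 16 19
A[mid]=11>7: swap A[2],A[6]; hi=5 → 2 5 7 18 10 15 11 12 14 16 19
A[mid]=7=7: mid=3
A[mid]=18>7: swap A[3],A[5]; hi=4 → 2 5 7 15 10 18 11 12 14 16 19
A[mid]=15>7: swap A[3],A[4]; hi=3 → 2 5 7 10 15 18 11 12 14 16 19
A[mid]=10>7: swap A[3],A[3]; hi=2 → 2 5 7 10 15 18 11 12 14 16 19
end: lo=2, hi=2; A = 2 5 7 10 15 18 11 12 14 16 19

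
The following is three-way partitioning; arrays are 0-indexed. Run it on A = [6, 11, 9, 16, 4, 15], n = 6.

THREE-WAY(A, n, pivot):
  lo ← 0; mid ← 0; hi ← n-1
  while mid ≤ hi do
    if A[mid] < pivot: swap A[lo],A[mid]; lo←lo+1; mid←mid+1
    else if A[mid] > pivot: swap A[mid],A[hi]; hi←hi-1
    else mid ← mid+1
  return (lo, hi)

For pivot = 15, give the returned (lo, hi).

(4, 4)

pivot = 15; lo=0, mid=0, hi=5
A[mid]=6<15: swap A[0],A[0]; lo=1,mid=1 → [6, 11, 9, 16, 4, 15]
A[mid]=11<15: swap A[1],A[1]; lo=2,mid=2 → [6, 11, 9, 16, 4, 15]
A[mid]=9<15: swap A[2],A[2]; lo=3,mid=3 → [6, 11, 9, 16, 4, 15]
A[mid]=16>15: swap A[3],A[5]; hi=4 → [6, 11, 9, 15, 4, 16]
A[mid]=15=15: mid=4
A[mid]=4<15: swap A[3],A[4]; lo=4,mid=5 → [6, 11, 9, 4, 15, 16]
end: lo=4, hi=4; A = [6, 11, 9, 4, 15, 16]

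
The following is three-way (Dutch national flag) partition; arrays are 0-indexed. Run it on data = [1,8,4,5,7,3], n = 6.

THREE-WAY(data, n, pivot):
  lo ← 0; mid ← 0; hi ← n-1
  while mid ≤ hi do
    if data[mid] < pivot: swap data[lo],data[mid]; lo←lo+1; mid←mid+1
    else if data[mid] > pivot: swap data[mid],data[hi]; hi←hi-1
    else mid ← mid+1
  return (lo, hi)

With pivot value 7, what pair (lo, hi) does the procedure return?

(4, 4)

pivot = 7; lo=0, mid=0, hi=5
data[mid]=1<7: swap data[0],data[0]; lo=1,mid=1 → [1,8,4,5,7,3]
data[mid]=8>7: swap data[1],data[5]; hi=4 → [1,3,4,5,7,8]
data[mid]=3<7: swap data[1],data[1]; lo=2,mid=2 → [1,3,4,5,7,8]
data[mid]=4<7: swap data[2],data[2]; lo=3,mid=3 → [1,3,4,5,7,8]
data[mid]=5<7: swap data[3],data[3]; lo=4,mid=4 → [1,3,4,5,7,8]
data[mid]=7=7: mid=5
end: lo=4, hi=4; data = [1,3,4,5,7,8]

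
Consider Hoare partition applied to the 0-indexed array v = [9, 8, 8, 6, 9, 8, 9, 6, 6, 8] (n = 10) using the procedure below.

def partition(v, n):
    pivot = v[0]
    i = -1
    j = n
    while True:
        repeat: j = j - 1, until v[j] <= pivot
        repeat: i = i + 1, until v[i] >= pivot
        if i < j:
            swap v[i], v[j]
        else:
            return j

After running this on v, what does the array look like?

pivot = v[0] = 9; i = -1, j = 10
j→9 (v[9]=8≤9), i→0 (v[0]=9≥9); i<j, swap → [8, 8, 8, 6, 9, 8, 9, 6, 6, 9]
j→8 (v[8]=6≤9), i→4 (v[4]=9≥9); i<j, swap → [8, 8, 8, 6, 6, 8, 9, 6, 9, 9]
j→7 (v[7]=6≤9), i→6 (v[6]=9≥9); i<j, swap → [8, 8, 8, 6, 6, 8, 6, 9, 9, 9]
j→6, i→7; i≥j, return j=6. v = [8, 8, 8, 6, 6, 8, 6, 9, 9, 9]

[8, 8, 8, 6, 6, 8, 6, 9, 9, 9]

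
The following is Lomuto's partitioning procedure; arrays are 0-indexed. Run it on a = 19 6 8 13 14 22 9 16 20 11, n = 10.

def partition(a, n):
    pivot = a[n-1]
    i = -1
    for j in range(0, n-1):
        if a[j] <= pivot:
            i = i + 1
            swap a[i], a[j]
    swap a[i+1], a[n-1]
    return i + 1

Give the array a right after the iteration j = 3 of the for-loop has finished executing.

6 8 19 13 14 22 9 16 20 11

pivot = a[9] = 11; i = -1
j=0: a[0]=19 > 11 → no swap
j=1: a[1]=6 ≤ 11 → i=0, swap a[0],a[1] → 6 19 8 13 14 22 9 16 20 11
j=2: a[2]=8 ≤ 11 → i=1, swap a[1],a[2] → 6 8 19 13 14 22 9 16 20 11
j=3: a[3]=13 > 11 → no swap
(after j=3) a = 6 8 19 13 14 22 9 16 20 11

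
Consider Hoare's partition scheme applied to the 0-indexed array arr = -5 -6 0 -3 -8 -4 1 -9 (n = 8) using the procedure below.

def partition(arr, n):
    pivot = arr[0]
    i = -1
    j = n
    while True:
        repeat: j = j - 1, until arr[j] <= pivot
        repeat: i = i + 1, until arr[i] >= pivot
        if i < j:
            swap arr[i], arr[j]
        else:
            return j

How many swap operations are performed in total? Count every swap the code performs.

2

pivot = arr[0] = -5; i = -1, j = 8
j→7 (arr[7]=-9≤-5), i→0 (arr[0]=-5≥-5); i<j, swap → -9 -6 0 -3 -8 -4 1 -5
j→4 (arr[4]=-8≤-5), i→2 (arr[2]=0≥-5); i<j, swap → -9 -6 -8 -3 0 -4 1 -5
j→2, i→3; i≥j, return j=2. arr = -9 -6 -8 -3 0 -4 1 -5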